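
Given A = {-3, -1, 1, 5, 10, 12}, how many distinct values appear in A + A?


A + A = {a + a' : a, a' ∈ A}; |A| = 6.
General bounds: 2|A| - 1 ≤ |A + A| ≤ |A|(|A|+1)/2, i.e. 11 ≤ |A + A| ≤ 21.
Lower bound 2|A|-1 is attained iff A is an arithmetic progression.
Enumerate sums a + a' for a ≤ a' (symmetric, so this suffices):
a = -3: -3+-3=-6, -3+-1=-4, -3+1=-2, -3+5=2, -3+10=7, -3+12=9
a = -1: -1+-1=-2, -1+1=0, -1+5=4, -1+10=9, -1+12=11
a = 1: 1+1=2, 1+5=6, 1+10=11, 1+12=13
a = 5: 5+5=10, 5+10=15, 5+12=17
a = 10: 10+10=20, 10+12=22
a = 12: 12+12=24
Distinct sums: {-6, -4, -2, 0, 2, 4, 6, 7, 9, 10, 11, 13, 15, 17, 20, 22, 24}
|A + A| = 17

|A + A| = 17


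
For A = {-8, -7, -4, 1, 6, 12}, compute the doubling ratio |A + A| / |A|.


|A| = 6.
Compute A + A by enumerating all 36 pairs.
A + A = {-16, -15, -14, -12, -11, -8, -7, -6, -3, -2, -1, 2, 4, 5, 7, 8, 12, 13, 18, 24}, so |A + A| = 20.
K = |A + A| / |A| = 20/6 = 10/3 ≈ 3.3333.
Reference: AP of size 6 gives K = 11/6 ≈ 1.8333; a fully generic set of size 6 gives K ≈ 3.5000.

|A| = 6, |A + A| = 20, K = 20/6 = 10/3.


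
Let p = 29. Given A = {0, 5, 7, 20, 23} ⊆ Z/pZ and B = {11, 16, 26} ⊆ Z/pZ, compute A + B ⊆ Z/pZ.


Work in Z/29Z: reduce every sum a + b modulo 29.
Enumerate all 15 pairs:
a = 0: 0+11=11, 0+16=16, 0+26=26
a = 5: 5+11=16, 5+16=21, 5+26=2
a = 7: 7+11=18, 7+16=23, 7+26=4
a = 20: 20+11=2, 20+16=7, 20+26=17
a = 23: 23+11=5, 23+16=10, 23+26=20
Distinct residues collected: {2, 4, 5, 7, 10, 11, 16, 17, 18, 20, 21, 23, 26}
|A + B| = 13 (out of 29 total residues).

A + B = {2, 4, 5, 7, 10, 11, 16, 17, 18, 20, 21, 23, 26}


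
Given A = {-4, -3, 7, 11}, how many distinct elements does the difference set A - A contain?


A - A = {a - a' : a, a' ∈ A}; |A| = 4.
Bounds: 2|A|-1 ≤ |A - A| ≤ |A|² - |A| + 1, i.e. 7 ≤ |A - A| ≤ 13.
Note: 0 ∈ A - A always (from a - a). The set is symmetric: if d ∈ A - A then -d ∈ A - A.
Enumerate nonzero differences d = a - a' with a > a' (then include -d):
Positive differences: {1, 4, 10, 11, 14, 15}
Full difference set: {0} ∪ (positive diffs) ∪ (negative diffs).
|A - A| = 1 + 2·6 = 13 (matches direct enumeration: 13).

|A - A| = 13


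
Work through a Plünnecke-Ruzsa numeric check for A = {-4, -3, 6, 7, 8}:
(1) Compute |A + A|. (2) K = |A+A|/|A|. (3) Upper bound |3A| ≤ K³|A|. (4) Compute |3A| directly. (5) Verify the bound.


|A| = 5.
Step 1: Compute A + A by enumerating all 25 pairs.
A + A = {-8, -7, -6, 2, 3, 4, 5, 12, 13, 14, 15, 16}, so |A + A| = 12.
Step 2: Doubling constant K = |A + A|/|A| = 12/5 = 12/5 ≈ 2.4000.
Step 3: Plünnecke-Ruzsa gives |3A| ≤ K³·|A| = (2.4000)³ · 5 ≈ 69.1200.
Step 4: Compute 3A = A + A + A directly by enumerating all triples (a,b,c) ∈ A³; |3A| = 22.
Step 5: Check 22 ≤ 69.1200? Yes ✓.

K = 12/5, Plünnecke-Ruzsa bound K³|A| ≈ 69.1200, |3A| = 22, inequality holds.


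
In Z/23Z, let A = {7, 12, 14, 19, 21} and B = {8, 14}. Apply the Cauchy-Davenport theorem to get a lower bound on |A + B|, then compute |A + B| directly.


Cauchy-Davenport: |A + B| ≥ min(p, |A| + |B| - 1) for A, B nonempty in Z/pZ.
|A| = 5, |B| = 2, p = 23.
CD lower bound = min(23, 5 + 2 - 1) = min(23, 6) = 6.
Compute A + B mod 23 directly:
a = 7: 7+8=15, 7+14=21
a = 12: 12+8=20, 12+14=3
a = 14: 14+8=22, 14+14=5
a = 19: 19+8=4, 19+14=10
a = 21: 21+8=6, 21+14=12
A + B = {3, 4, 5, 6, 10, 12, 15, 20, 21, 22}, so |A + B| = 10.
Verify: 10 ≥ 6? Yes ✓.

CD lower bound = 6, actual |A + B| = 10.


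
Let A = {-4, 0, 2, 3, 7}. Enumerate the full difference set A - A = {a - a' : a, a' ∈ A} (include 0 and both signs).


A - A = {a - a' : a, a' ∈ A}.
Compute a - a' for each ordered pair (a, a'):
a = -4: -4--4=0, -4-0=-4, -4-2=-6, -4-3=-7, -4-7=-11
a = 0: 0--4=4, 0-0=0, 0-2=-2, 0-3=-3, 0-7=-7
a = 2: 2--4=6, 2-0=2, 2-2=0, 2-3=-1, 2-7=-5
a = 3: 3--4=7, 3-0=3, 3-2=1, 3-3=0, 3-7=-4
a = 7: 7--4=11, 7-0=7, 7-2=5, 7-3=4, 7-7=0
Collecting distinct values (and noting 0 appears from a-a):
A - A = {-11, -7, -6, -5, -4, -3, -2, -1, 0, 1, 2, 3, 4, 5, 6, 7, 11}
|A - A| = 17

A - A = {-11, -7, -6, -5, -4, -3, -2, -1, 0, 1, 2, 3, 4, 5, 6, 7, 11}


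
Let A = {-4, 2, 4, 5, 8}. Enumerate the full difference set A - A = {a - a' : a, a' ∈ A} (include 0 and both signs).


A - A = {a - a' : a, a' ∈ A}.
Compute a - a' for each ordered pair (a, a'):
a = -4: -4--4=0, -4-2=-6, -4-4=-8, -4-5=-9, -4-8=-12
a = 2: 2--4=6, 2-2=0, 2-4=-2, 2-5=-3, 2-8=-6
a = 4: 4--4=8, 4-2=2, 4-4=0, 4-5=-1, 4-8=-4
a = 5: 5--4=9, 5-2=3, 5-4=1, 5-5=0, 5-8=-3
a = 8: 8--4=12, 8-2=6, 8-4=4, 8-5=3, 8-8=0
Collecting distinct values (and noting 0 appears from a-a):
A - A = {-12, -9, -8, -6, -4, -3, -2, -1, 0, 1, 2, 3, 4, 6, 8, 9, 12}
|A - A| = 17

A - A = {-12, -9, -8, -6, -4, -3, -2, -1, 0, 1, 2, 3, 4, 6, 8, 9, 12}


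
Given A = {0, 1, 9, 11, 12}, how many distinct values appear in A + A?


A + A = {a + a' : a, a' ∈ A}; |A| = 5.
General bounds: 2|A| - 1 ≤ |A + A| ≤ |A|(|A|+1)/2, i.e. 9 ≤ |A + A| ≤ 15.
Lower bound 2|A|-1 is attained iff A is an arithmetic progression.
Enumerate sums a + a' for a ≤ a' (symmetric, so this suffices):
a = 0: 0+0=0, 0+1=1, 0+9=9, 0+11=11, 0+12=12
a = 1: 1+1=2, 1+9=10, 1+11=12, 1+12=13
a = 9: 9+9=18, 9+11=20, 9+12=21
a = 11: 11+11=22, 11+12=23
a = 12: 12+12=24
Distinct sums: {0, 1, 2, 9, 10, 11, 12, 13, 18, 20, 21, 22, 23, 24}
|A + A| = 14

|A + A| = 14


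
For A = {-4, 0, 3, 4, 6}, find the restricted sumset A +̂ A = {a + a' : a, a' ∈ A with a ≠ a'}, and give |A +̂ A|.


Restricted sumset: A +̂ A = {a + a' : a ∈ A, a' ∈ A, a ≠ a'}.
Equivalently, take A + A and drop any sum 2a that is achievable ONLY as a + a for a ∈ A (i.e. sums representable only with equal summands).
Enumerate pairs (a, a') with a < a' (symmetric, so each unordered pair gives one sum; this covers all a ≠ a'):
  -4 + 0 = -4
  -4 + 3 = -1
  -4 + 4 = 0
  -4 + 6 = 2
  0 + 3 = 3
  0 + 4 = 4
  0 + 6 = 6
  3 + 4 = 7
  3 + 6 = 9
  4 + 6 = 10
Collected distinct sums: {-4, -1, 0, 2, 3, 4, 6, 7, 9, 10}
|A +̂ A| = 10
(Reference bound: |A +̂ A| ≥ 2|A| - 3 for |A| ≥ 2, with |A| = 5 giving ≥ 7.)

|A +̂ A| = 10


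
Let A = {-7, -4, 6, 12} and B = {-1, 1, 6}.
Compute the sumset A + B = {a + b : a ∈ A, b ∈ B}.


A + B = {a + b : a ∈ A, b ∈ B}.
Enumerate all |A|·|B| = 4·3 = 12 pairs (a, b) and collect distinct sums.
a = -7: -7+-1=-8, -7+1=-6, -7+6=-1
a = -4: -4+-1=-5, -4+1=-3, -4+6=2
a = 6: 6+-1=5, 6+1=7, 6+6=12
a = 12: 12+-1=11, 12+1=13, 12+6=18
Collecting distinct sums: A + B = {-8, -6, -5, -3, -1, 2, 5, 7, 11, 12, 13, 18}
|A + B| = 12

A + B = {-8, -6, -5, -3, -1, 2, 5, 7, 11, 12, 13, 18}


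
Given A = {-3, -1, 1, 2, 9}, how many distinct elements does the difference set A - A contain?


A - A = {a - a' : a, a' ∈ A}; |A| = 5.
Bounds: 2|A|-1 ≤ |A - A| ≤ |A|² - |A| + 1, i.e. 9 ≤ |A - A| ≤ 21.
Note: 0 ∈ A - A always (from a - a). The set is symmetric: if d ∈ A - A then -d ∈ A - A.
Enumerate nonzero differences d = a - a' with a > a' (then include -d):
Positive differences: {1, 2, 3, 4, 5, 7, 8, 10, 12}
Full difference set: {0} ∪ (positive diffs) ∪ (negative diffs).
|A - A| = 1 + 2·9 = 19 (matches direct enumeration: 19).

|A - A| = 19


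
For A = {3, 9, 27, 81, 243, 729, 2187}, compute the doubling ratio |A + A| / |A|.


|A| = 7.
Compute A + A by enumerating all 49 pairs.
A + A = {6, 12, 18, 30, 36, 54, 84, 90, 108, 162, 246, 252, 270, 324, 486, 732, 738, 756, 810, 972, 1458, 2190, 2196, 2214, 2268, 2430, 2916, 4374}, so |A + A| = 28.
K = |A + A| / |A| = 28/7 = 4/1 ≈ 4.0000.
Reference: AP of size 7 gives K = 13/7 ≈ 1.8571; a fully generic set of size 7 gives K ≈ 4.0000.

|A| = 7, |A + A| = 28, K = 28/7 = 4/1.


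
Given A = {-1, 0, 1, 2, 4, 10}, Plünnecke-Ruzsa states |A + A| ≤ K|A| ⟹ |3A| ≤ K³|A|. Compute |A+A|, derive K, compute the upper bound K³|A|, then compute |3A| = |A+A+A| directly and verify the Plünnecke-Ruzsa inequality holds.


|A| = 6.
Step 1: Compute A + A by enumerating all 36 pairs.
A + A = {-2, -1, 0, 1, 2, 3, 4, 5, 6, 8, 9, 10, 11, 12, 14, 20}, so |A + A| = 16.
Step 2: Doubling constant K = |A + A|/|A| = 16/6 = 16/6 ≈ 2.6667.
Step 3: Plünnecke-Ruzsa gives |3A| ≤ K³·|A| = (2.6667)³ · 6 ≈ 113.7778.
Step 4: Compute 3A = A + A + A directly by enumerating all triples (a,b,c) ∈ A³; |3A| = 27.
Step 5: Check 27 ≤ 113.7778? Yes ✓.

K = 16/6, Plünnecke-Ruzsa bound K³|A| ≈ 113.7778, |3A| = 27, inequality holds.


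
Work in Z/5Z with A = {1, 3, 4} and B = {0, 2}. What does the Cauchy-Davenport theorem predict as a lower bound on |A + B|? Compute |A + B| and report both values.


Cauchy-Davenport: |A + B| ≥ min(p, |A| + |B| - 1) for A, B nonempty in Z/pZ.
|A| = 3, |B| = 2, p = 5.
CD lower bound = min(5, 3 + 2 - 1) = min(5, 4) = 4.
Compute A + B mod 5 directly:
a = 1: 1+0=1, 1+2=3
a = 3: 3+0=3, 3+2=0
a = 4: 4+0=4, 4+2=1
A + B = {0, 1, 3, 4}, so |A + B| = 4.
Verify: 4 ≥ 4? Yes ✓.

CD lower bound = 4, actual |A + B| = 4.


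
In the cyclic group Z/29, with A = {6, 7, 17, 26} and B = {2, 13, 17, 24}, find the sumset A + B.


Work in Z/29Z: reduce every sum a + b modulo 29.
Enumerate all 16 pairs:
a = 6: 6+2=8, 6+13=19, 6+17=23, 6+24=1
a = 7: 7+2=9, 7+13=20, 7+17=24, 7+24=2
a = 17: 17+2=19, 17+13=1, 17+17=5, 17+24=12
a = 26: 26+2=28, 26+13=10, 26+17=14, 26+24=21
Distinct residues collected: {1, 2, 5, 8, 9, 10, 12, 14, 19, 20, 21, 23, 24, 28}
|A + B| = 14 (out of 29 total residues).

A + B = {1, 2, 5, 8, 9, 10, 12, 14, 19, 20, 21, 23, 24, 28}


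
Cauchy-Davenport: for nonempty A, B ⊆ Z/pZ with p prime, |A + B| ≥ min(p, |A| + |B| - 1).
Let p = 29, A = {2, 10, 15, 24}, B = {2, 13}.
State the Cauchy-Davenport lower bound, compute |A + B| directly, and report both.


Cauchy-Davenport: |A + B| ≥ min(p, |A| + |B| - 1) for A, B nonempty in Z/pZ.
|A| = 4, |B| = 2, p = 29.
CD lower bound = min(29, 4 + 2 - 1) = min(29, 5) = 5.
Compute A + B mod 29 directly:
a = 2: 2+2=4, 2+13=15
a = 10: 10+2=12, 10+13=23
a = 15: 15+2=17, 15+13=28
a = 24: 24+2=26, 24+13=8
A + B = {4, 8, 12, 15, 17, 23, 26, 28}, so |A + B| = 8.
Verify: 8 ≥ 5? Yes ✓.

CD lower bound = 5, actual |A + B| = 8.


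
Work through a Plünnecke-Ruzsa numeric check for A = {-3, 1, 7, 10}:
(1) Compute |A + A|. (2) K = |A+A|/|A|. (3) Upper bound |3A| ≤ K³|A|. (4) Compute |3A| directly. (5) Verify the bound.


|A| = 4.
Step 1: Compute A + A by enumerating all 16 pairs.
A + A = {-6, -2, 2, 4, 7, 8, 11, 14, 17, 20}, so |A + A| = 10.
Step 2: Doubling constant K = |A + A|/|A| = 10/4 = 10/4 ≈ 2.5000.
Step 3: Plünnecke-Ruzsa gives |3A| ≤ K³·|A| = (2.5000)³ · 4 ≈ 62.5000.
Step 4: Compute 3A = A + A + A directly by enumerating all triples (a,b,c) ∈ A³; |3A| = 19.
Step 5: Check 19 ≤ 62.5000? Yes ✓.

K = 10/4, Plünnecke-Ruzsa bound K³|A| ≈ 62.5000, |3A| = 19, inequality holds.


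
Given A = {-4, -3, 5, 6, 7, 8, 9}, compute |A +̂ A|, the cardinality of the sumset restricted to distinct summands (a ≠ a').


Restricted sumset: A +̂ A = {a + a' : a ∈ A, a' ∈ A, a ≠ a'}.
Equivalently, take A + A and drop any sum 2a that is achievable ONLY as a + a for a ∈ A (i.e. sums representable only with equal summands).
Enumerate pairs (a, a') with a < a' (symmetric, so each unordered pair gives one sum; this covers all a ≠ a'):
  -4 + -3 = -7
  -4 + 5 = 1
  -4 + 6 = 2
  -4 + 7 = 3
  -4 + 8 = 4
  -4 + 9 = 5
  -3 + 5 = 2
  -3 + 6 = 3
  -3 + 7 = 4
  -3 + 8 = 5
  -3 + 9 = 6
  5 + 6 = 11
  5 + 7 = 12
  5 + 8 = 13
  5 + 9 = 14
  6 + 7 = 13
  6 + 8 = 14
  6 + 9 = 15
  7 + 8 = 15
  7 + 9 = 16
  8 + 9 = 17
Collected distinct sums: {-7, 1, 2, 3, 4, 5, 6, 11, 12, 13, 14, 15, 16, 17}
|A +̂ A| = 14
(Reference bound: |A +̂ A| ≥ 2|A| - 3 for |A| ≥ 2, with |A| = 7 giving ≥ 11.)

|A +̂ A| = 14


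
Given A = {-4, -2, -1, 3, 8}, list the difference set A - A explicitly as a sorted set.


A - A = {a - a' : a, a' ∈ A}.
Compute a - a' for each ordered pair (a, a'):
a = -4: -4--4=0, -4--2=-2, -4--1=-3, -4-3=-7, -4-8=-12
a = -2: -2--4=2, -2--2=0, -2--1=-1, -2-3=-5, -2-8=-10
a = -1: -1--4=3, -1--2=1, -1--1=0, -1-3=-4, -1-8=-9
a = 3: 3--4=7, 3--2=5, 3--1=4, 3-3=0, 3-8=-5
a = 8: 8--4=12, 8--2=10, 8--1=9, 8-3=5, 8-8=0
Collecting distinct values (and noting 0 appears from a-a):
A - A = {-12, -10, -9, -7, -5, -4, -3, -2, -1, 0, 1, 2, 3, 4, 5, 7, 9, 10, 12}
|A - A| = 19

A - A = {-12, -10, -9, -7, -5, -4, -3, -2, -1, 0, 1, 2, 3, 4, 5, 7, 9, 10, 12}


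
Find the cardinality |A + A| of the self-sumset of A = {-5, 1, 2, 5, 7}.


A + A = {a + a' : a, a' ∈ A}; |A| = 5.
General bounds: 2|A| - 1 ≤ |A + A| ≤ |A|(|A|+1)/2, i.e. 9 ≤ |A + A| ≤ 15.
Lower bound 2|A|-1 is attained iff A is an arithmetic progression.
Enumerate sums a + a' for a ≤ a' (symmetric, so this suffices):
a = -5: -5+-5=-10, -5+1=-4, -5+2=-3, -5+5=0, -5+7=2
a = 1: 1+1=2, 1+2=3, 1+5=6, 1+7=8
a = 2: 2+2=4, 2+5=7, 2+7=9
a = 5: 5+5=10, 5+7=12
a = 7: 7+7=14
Distinct sums: {-10, -4, -3, 0, 2, 3, 4, 6, 7, 8, 9, 10, 12, 14}
|A + A| = 14

|A + A| = 14


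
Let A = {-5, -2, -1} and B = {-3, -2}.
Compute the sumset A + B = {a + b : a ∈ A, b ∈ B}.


A + B = {a + b : a ∈ A, b ∈ B}.
Enumerate all |A|·|B| = 3·2 = 6 pairs (a, b) and collect distinct sums.
a = -5: -5+-3=-8, -5+-2=-7
a = -2: -2+-3=-5, -2+-2=-4
a = -1: -1+-3=-4, -1+-2=-3
Collecting distinct sums: A + B = {-8, -7, -5, -4, -3}
|A + B| = 5

A + B = {-8, -7, -5, -4, -3}


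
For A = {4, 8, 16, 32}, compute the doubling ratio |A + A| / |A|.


|A| = 4.
Compute A + A by enumerating all 16 pairs.
A + A = {8, 12, 16, 20, 24, 32, 36, 40, 48, 64}, so |A + A| = 10.
K = |A + A| / |A| = 10/4 = 5/2 ≈ 2.5000.
Reference: AP of size 4 gives K = 7/4 ≈ 1.7500; a fully generic set of size 4 gives K ≈ 2.5000.

|A| = 4, |A + A| = 10, K = 10/4 = 5/2.


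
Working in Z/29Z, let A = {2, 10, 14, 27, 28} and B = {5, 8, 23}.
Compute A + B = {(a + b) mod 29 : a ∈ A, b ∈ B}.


Work in Z/29Z: reduce every sum a + b modulo 29.
Enumerate all 15 pairs:
a = 2: 2+5=7, 2+8=10, 2+23=25
a = 10: 10+5=15, 10+8=18, 10+23=4
a = 14: 14+5=19, 14+8=22, 14+23=8
a = 27: 27+5=3, 27+8=6, 27+23=21
a = 28: 28+5=4, 28+8=7, 28+23=22
Distinct residues collected: {3, 4, 6, 7, 8, 10, 15, 18, 19, 21, 22, 25}
|A + B| = 12 (out of 29 total residues).

A + B = {3, 4, 6, 7, 8, 10, 15, 18, 19, 21, 22, 25}


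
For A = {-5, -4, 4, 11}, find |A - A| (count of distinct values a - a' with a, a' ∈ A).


A - A = {a - a' : a, a' ∈ A}; |A| = 4.
Bounds: 2|A|-1 ≤ |A - A| ≤ |A|² - |A| + 1, i.e. 7 ≤ |A - A| ≤ 13.
Note: 0 ∈ A - A always (from a - a). The set is symmetric: if d ∈ A - A then -d ∈ A - A.
Enumerate nonzero differences d = a - a' with a > a' (then include -d):
Positive differences: {1, 7, 8, 9, 15, 16}
Full difference set: {0} ∪ (positive diffs) ∪ (negative diffs).
|A - A| = 1 + 2·6 = 13 (matches direct enumeration: 13).

|A - A| = 13


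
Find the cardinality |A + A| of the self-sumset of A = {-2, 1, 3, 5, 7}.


A + A = {a + a' : a, a' ∈ A}; |A| = 5.
General bounds: 2|A| - 1 ≤ |A + A| ≤ |A|(|A|+1)/2, i.e. 9 ≤ |A + A| ≤ 15.
Lower bound 2|A|-1 is attained iff A is an arithmetic progression.
Enumerate sums a + a' for a ≤ a' (symmetric, so this suffices):
a = -2: -2+-2=-4, -2+1=-1, -2+3=1, -2+5=3, -2+7=5
a = 1: 1+1=2, 1+3=4, 1+5=6, 1+7=8
a = 3: 3+3=6, 3+5=8, 3+7=10
a = 5: 5+5=10, 5+7=12
a = 7: 7+7=14
Distinct sums: {-4, -1, 1, 2, 3, 4, 5, 6, 8, 10, 12, 14}
|A + A| = 12

|A + A| = 12


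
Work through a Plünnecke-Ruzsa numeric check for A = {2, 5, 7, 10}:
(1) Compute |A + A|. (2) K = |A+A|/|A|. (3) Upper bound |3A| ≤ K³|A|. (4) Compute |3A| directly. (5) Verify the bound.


|A| = 4.
Step 1: Compute A + A by enumerating all 16 pairs.
A + A = {4, 7, 9, 10, 12, 14, 15, 17, 20}, so |A + A| = 9.
Step 2: Doubling constant K = |A + A|/|A| = 9/4 = 9/4 ≈ 2.2500.
Step 3: Plünnecke-Ruzsa gives |3A| ≤ K³·|A| = (2.2500)³ · 4 ≈ 45.5625.
Step 4: Compute 3A = A + A + A directly by enumerating all triples (a,b,c) ∈ A³; |3A| = 16.
Step 5: Check 16 ≤ 45.5625? Yes ✓.

K = 9/4, Plünnecke-Ruzsa bound K³|A| ≈ 45.5625, |3A| = 16, inequality holds.


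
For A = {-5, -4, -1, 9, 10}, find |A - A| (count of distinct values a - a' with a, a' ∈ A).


A - A = {a - a' : a, a' ∈ A}; |A| = 5.
Bounds: 2|A|-1 ≤ |A - A| ≤ |A|² - |A| + 1, i.e. 9 ≤ |A - A| ≤ 21.
Note: 0 ∈ A - A always (from a - a). The set is symmetric: if d ∈ A - A then -d ∈ A - A.
Enumerate nonzero differences d = a - a' with a > a' (then include -d):
Positive differences: {1, 3, 4, 10, 11, 13, 14, 15}
Full difference set: {0} ∪ (positive diffs) ∪ (negative diffs).
|A - A| = 1 + 2·8 = 17 (matches direct enumeration: 17).

|A - A| = 17


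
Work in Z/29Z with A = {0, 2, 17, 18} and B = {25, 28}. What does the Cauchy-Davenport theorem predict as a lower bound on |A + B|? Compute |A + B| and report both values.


Cauchy-Davenport: |A + B| ≥ min(p, |A| + |B| - 1) for A, B nonempty in Z/pZ.
|A| = 4, |B| = 2, p = 29.
CD lower bound = min(29, 4 + 2 - 1) = min(29, 5) = 5.
Compute A + B mod 29 directly:
a = 0: 0+25=25, 0+28=28
a = 2: 2+25=27, 2+28=1
a = 17: 17+25=13, 17+28=16
a = 18: 18+25=14, 18+28=17
A + B = {1, 13, 14, 16, 17, 25, 27, 28}, so |A + B| = 8.
Verify: 8 ≥ 5? Yes ✓.

CD lower bound = 5, actual |A + B| = 8.


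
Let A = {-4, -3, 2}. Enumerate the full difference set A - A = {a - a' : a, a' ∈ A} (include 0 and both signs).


A - A = {a - a' : a, a' ∈ A}.
Compute a - a' for each ordered pair (a, a'):
a = -4: -4--4=0, -4--3=-1, -4-2=-6
a = -3: -3--4=1, -3--3=0, -3-2=-5
a = 2: 2--4=6, 2--3=5, 2-2=0
Collecting distinct values (and noting 0 appears from a-a):
A - A = {-6, -5, -1, 0, 1, 5, 6}
|A - A| = 7

A - A = {-6, -5, -1, 0, 1, 5, 6}


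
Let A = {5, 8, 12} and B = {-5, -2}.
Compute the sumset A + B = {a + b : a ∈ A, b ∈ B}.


A + B = {a + b : a ∈ A, b ∈ B}.
Enumerate all |A|·|B| = 3·2 = 6 pairs (a, b) and collect distinct sums.
a = 5: 5+-5=0, 5+-2=3
a = 8: 8+-5=3, 8+-2=6
a = 12: 12+-5=7, 12+-2=10
Collecting distinct sums: A + B = {0, 3, 6, 7, 10}
|A + B| = 5

A + B = {0, 3, 6, 7, 10}


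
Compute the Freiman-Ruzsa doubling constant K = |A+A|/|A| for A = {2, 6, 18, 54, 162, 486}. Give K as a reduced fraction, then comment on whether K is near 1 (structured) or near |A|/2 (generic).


|A| = 6.
Compute A + A by enumerating all 36 pairs.
A + A = {4, 8, 12, 20, 24, 36, 56, 60, 72, 108, 164, 168, 180, 216, 324, 488, 492, 504, 540, 648, 972}, so |A + A| = 21.
K = |A + A| / |A| = 21/6 = 7/2 ≈ 3.5000.
Reference: AP of size 6 gives K = 11/6 ≈ 1.8333; a fully generic set of size 6 gives K ≈ 3.5000.

|A| = 6, |A + A| = 21, K = 21/6 = 7/2.


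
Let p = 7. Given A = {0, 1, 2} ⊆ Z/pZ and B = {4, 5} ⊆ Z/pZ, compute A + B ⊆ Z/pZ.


Work in Z/7Z: reduce every sum a + b modulo 7.
Enumerate all 6 pairs:
a = 0: 0+4=4, 0+5=5
a = 1: 1+4=5, 1+5=6
a = 2: 2+4=6, 2+5=0
Distinct residues collected: {0, 4, 5, 6}
|A + B| = 4 (out of 7 total residues).

A + B = {0, 4, 5, 6}


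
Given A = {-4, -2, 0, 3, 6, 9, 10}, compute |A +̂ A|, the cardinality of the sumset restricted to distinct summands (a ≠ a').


Restricted sumset: A +̂ A = {a + a' : a ∈ A, a' ∈ A, a ≠ a'}.
Equivalently, take A + A and drop any sum 2a that is achievable ONLY as a + a for a ∈ A (i.e. sums representable only with equal summands).
Enumerate pairs (a, a') with a < a' (symmetric, so each unordered pair gives one sum; this covers all a ≠ a'):
  -4 + -2 = -6
  -4 + 0 = -4
  -4 + 3 = -1
  -4 + 6 = 2
  -4 + 9 = 5
  -4 + 10 = 6
  -2 + 0 = -2
  -2 + 3 = 1
  -2 + 6 = 4
  -2 + 9 = 7
  -2 + 10 = 8
  0 + 3 = 3
  0 + 6 = 6
  0 + 9 = 9
  0 + 10 = 10
  3 + 6 = 9
  3 + 9 = 12
  3 + 10 = 13
  6 + 9 = 15
  6 + 10 = 16
  9 + 10 = 19
Collected distinct sums: {-6, -4, -2, -1, 1, 2, 3, 4, 5, 6, 7, 8, 9, 10, 12, 13, 15, 16, 19}
|A +̂ A| = 19
(Reference bound: |A +̂ A| ≥ 2|A| - 3 for |A| ≥ 2, with |A| = 7 giving ≥ 11.)

|A +̂ A| = 19


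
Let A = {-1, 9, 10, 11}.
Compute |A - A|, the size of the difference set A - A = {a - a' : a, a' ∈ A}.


A - A = {a - a' : a, a' ∈ A}; |A| = 4.
Bounds: 2|A|-1 ≤ |A - A| ≤ |A|² - |A| + 1, i.e. 7 ≤ |A - A| ≤ 13.
Note: 0 ∈ A - A always (from a - a). The set is symmetric: if d ∈ A - A then -d ∈ A - A.
Enumerate nonzero differences d = a - a' with a > a' (then include -d):
Positive differences: {1, 2, 10, 11, 12}
Full difference set: {0} ∪ (positive diffs) ∪ (negative diffs).
|A - A| = 1 + 2·5 = 11 (matches direct enumeration: 11).

|A - A| = 11


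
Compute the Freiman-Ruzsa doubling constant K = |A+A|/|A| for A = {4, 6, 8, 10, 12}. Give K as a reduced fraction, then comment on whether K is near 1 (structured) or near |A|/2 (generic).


|A| = 5.
Compute A + A by enumerating all 25 pairs.
A + A = {8, 10, 12, 14, 16, 18, 20, 22, 24}, so |A + A| = 9.
K = |A + A| / |A| = 9/5 (already in lowest terms) ≈ 1.8000.
Reference: AP of size 5 gives K = 9/5 ≈ 1.8000; a fully generic set of size 5 gives K ≈ 3.0000.

|A| = 5, |A + A| = 9, K = 9/5.


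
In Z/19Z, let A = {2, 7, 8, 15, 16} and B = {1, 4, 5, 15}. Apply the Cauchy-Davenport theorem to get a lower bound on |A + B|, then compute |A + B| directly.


Cauchy-Davenport: |A + B| ≥ min(p, |A| + |B| - 1) for A, B nonempty in Z/pZ.
|A| = 5, |B| = 4, p = 19.
CD lower bound = min(19, 5 + 4 - 1) = min(19, 8) = 8.
Compute A + B mod 19 directly:
a = 2: 2+1=3, 2+4=6, 2+5=7, 2+15=17
a = 7: 7+1=8, 7+4=11, 7+5=12, 7+15=3
a = 8: 8+1=9, 8+4=12, 8+5=13, 8+15=4
a = 15: 15+1=16, 15+4=0, 15+5=1, 15+15=11
a = 16: 16+1=17, 16+4=1, 16+5=2, 16+15=12
A + B = {0, 1, 2, 3, 4, 6, 7, 8, 9, 11, 12, 13, 16, 17}, so |A + B| = 14.
Verify: 14 ≥ 8? Yes ✓.

CD lower bound = 8, actual |A + B| = 14.


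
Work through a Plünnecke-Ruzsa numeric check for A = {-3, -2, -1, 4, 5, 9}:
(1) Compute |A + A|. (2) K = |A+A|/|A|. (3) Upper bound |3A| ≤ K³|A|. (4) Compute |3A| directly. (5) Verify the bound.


|A| = 6.
Step 1: Compute A + A by enumerating all 36 pairs.
A + A = {-6, -5, -4, -3, -2, 1, 2, 3, 4, 6, 7, 8, 9, 10, 13, 14, 18}, so |A + A| = 17.
Step 2: Doubling constant K = |A + A|/|A| = 17/6 = 17/6 ≈ 2.8333.
Step 3: Plünnecke-Ruzsa gives |3A| ≤ K³·|A| = (2.8333)³ · 6 ≈ 136.4722.
Step 4: Compute 3A = A + A + A directly by enumerating all triples (a,b,c) ∈ A³; |3A| = 32.
Step 5: Check 32 ≤ 136.4722? Yes ✓.

K = 17/6, Plünnecke-Ruzsa bound K³|A| ≈ 136.4722, |3A| = 32, inequality holds.


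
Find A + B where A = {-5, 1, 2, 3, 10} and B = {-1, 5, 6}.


A + B = {a + b : a ∈ A, b ∈ B}.
Enumerate all |A|·|B| = 5·3 = 15 pairs (a, b) and collect distinct sums.
a = -5: -5+-1=-6, -5+5=0, -5+6=1
a = 1: 1+-1=0, 1+5=6, 1+6=7
a = 2: 2+-1=1, 2+5=7, 2+6=8
a = 3: 3+-1=2, 3+5=8, 3+6=9
a = 10: 10+-1=9, 10+5=15, 10+6=16
Collecting distinct sums: A + B = {-6, 0, 1, 2, 6, 7, 8, 9, 15, 16}
|A + B| = 10

A + B = {-6, 0, 1, 2, 6, 7, 8, 9, 15, 16}


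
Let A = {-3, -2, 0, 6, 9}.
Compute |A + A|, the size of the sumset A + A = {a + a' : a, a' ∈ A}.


A + A = {a + a' : a, a' ∈ A}; |A| = 5.
General bounds: 2|A| - 1 ≤ |A + A| ≤ |A|(|A|+1)/2, i.e. 9 ≤ |A + A| ≤ 15.
Lower bound 2|A|-1 is attained iff A is an arithmetic progression.
Enumerate sums a + a' for a ≤ a' (symmetric, so this suffices):
a = -3: -3+-3=-6, -3+-2=-5, -3+0=-3, -3+6=3, -3+9=6
a = -2: -2+-2=-4, -2+0=-2, -2+6=4, -2+9=7
a = 0: 0+0=0, 0+6=6, 0+9=9
a = 6: 6+6=12, 6+9=15
a = 9: 9+9=18
Distinct sums: {-6, -5, -4, -3, -2, 0, 3, 4, 6, 7, 9, 12, 15, 18}
|A + A| = 14

|A + A| = 14


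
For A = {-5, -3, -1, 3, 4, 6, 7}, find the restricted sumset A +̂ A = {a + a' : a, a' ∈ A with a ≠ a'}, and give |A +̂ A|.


Restricted sumset: A +̂ A = {a + a' : a ∈ A, a' ∈ A, a ≠ a'}.
Equivalently, take A + A and drop any sum 2a that is achievable ONLY as a + a for a ∈ A (i.e. sums representable only with equal summands).
Enumerate pairs (a, a') with a < a' (symmetric, so each unordered pair gives one sum; this covers all a ≠ a'):
  -5 + -3 = -8
  -5 + -1 = -6
  -5 + 3 = -2
  -5 + 4 = -1
  -5 + 6 = 1
  -5 + 7 = 2
  -3 + -1 = -4
  -3 + 3 = 0
  -3 + 4 = 1
  -3 + 6 = 3
  -3 + 7 = 4
  -1 + 3 = 2
  -1 + 4 = 3
  -1 + 6 = 5
  -1 + 7 = 6
  3 + 4 = 7
  3 + 6 = 9
  3 + 7 = 10
  4 + 6 = 10
  4 + 7 = 11
  6 + 7 = 13
Collected distinct sums: {-8, -6, -4, -2, -1, 0, 1, 2, 3, 4, 5, 6, 7, 9, 10, 11, 13}
|A +̂ A| = 17
(Reference bound: |A +̂ A| ≥ 2|A| - 3 for |A| ≥ 2, with |A| = 7 giving ≥ 11.)

|A +̂ A| = 17


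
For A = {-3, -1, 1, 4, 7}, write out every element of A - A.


A - A = {a - a' : a, a' ∈ A}.
Compute a - a' for each ordered pair (a, a'):
a = -3: -3--3=0, -3--1=-2, -3-1=-4, -3-4=-7, -3-7=-10
a = -1: -1--3=2, -1--1=0, -1-1=-2, -1-4=-5, -1-7=-8
a = 1: 1--3=4, 1--1=2, 1-1=0, 1-4=-3, 1-7=-6
a = 4: 4--3=7, 4--1=5, 4-1=3, 4-4=0, 4-7=-3
a = 7: 7--3=10, 7--1=8, 7-1=6, 7-4=3, 7-7=0
Collecting distinct values (and noting 0 appears from a-a):
A - A = {-10, -8, -7, -6, -5, -4, -3, -2, 0, 2, 3, 4, 5, 6, 7, 8, 10}
|A - A| = 17

A - A = {-10, -8, -7, -6, -5, -4, -3, -2, 0, 2, 3, 4, 5, 6, 7, 8, 10}


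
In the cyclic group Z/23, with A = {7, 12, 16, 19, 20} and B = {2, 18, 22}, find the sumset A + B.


Work in Z/23Z: reduce every sum a + b modulo 23.
Enumerate all 15 pairs:
a = 7: 7+2=9, 7+18=2, 7+22=6
a = 12: 12+2=14, 12+18=7, 12+22=11
a = 16: 16+2=18, 16+18=11, 16+22=15
a = 19: 19+2=21, 19+18=14, 19+22=18
a = 20: 20+2=22, 20+18=15, 20+22=19
Distinct residues collected: {2, 6, 7, 9, 11, 14, 15, 18, 19, 21, 22}
|A + B| = 11 (out of 23 total residues).

A + B = {2, 6, 7, 9, 11, 14, 15, 18, 19, 21, 22}


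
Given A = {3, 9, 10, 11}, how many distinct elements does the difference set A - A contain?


A - A = {a - a' : a, a' ∈ A}; |A| = 4.
Bounds: 2|A|-1 ≤ |A - A| ≤ |A|² - |A| + 1, i.e. 7 ≤ |A - A| ≤ 13.
Note: 0 ∈ A - A always (from a - a). The set is symmetric: if d ∈ A - A then -d ∈ A - A.
Enumerate nonzero differences d = a - a' with a > a' (then include -d):
Positive differences: {1, 2, 6, 7, 8}
Full difference set: {0} ∪ (positive diffs) ∪ (negative diffs).
|A - A| = 1 + 2·5 = 11 (matches direct enumeration: 11).

|A - A| = 11


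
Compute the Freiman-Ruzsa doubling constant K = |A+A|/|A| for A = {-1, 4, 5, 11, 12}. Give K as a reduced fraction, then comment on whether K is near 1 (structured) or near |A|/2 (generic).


|A| = 5.
Compute A + A by enumerating all 25 pairs.
A + A = {-2, 3, 4, 8, 9, 10, 11, 15, 16, 17, 22, 23, 24}, so |A + A| = 13.
K = |A + A| / |A| = 13/5 (already in lowest terms) ≈ 2.6000.
Reference: AP of size 5 gives K = 9/5 ≈ 1.8000; a fully generic set of size 5 gives K ≈ 3.0000.

|A| = 5, |A + A| = 13, K = 13/5.


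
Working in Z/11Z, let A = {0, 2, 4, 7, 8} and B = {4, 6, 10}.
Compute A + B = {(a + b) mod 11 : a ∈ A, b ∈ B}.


Work in Z/11Z: reduce every sum a + b modulo 11.
Enumerate all 15 pairs:
a = 0: 0+4=4, 0+6=6, 0+10=10
a = 2: 2+4=6, 2+6=8, 2+10=1
a = 4: 4+4=8, 4+6=10, 4+10=3
a = 7: 7+4=0, 7+6=2, 7+10=6
a = 8: 8+4=1, 8+6=3, 8+10=7
Distinct residues collected: {0, 1, 2, 3, 4, 6, 7, 8, 10}
|A + B| = 9 (out of 11 total residues).

A + B = {0, 1, 2, 3, 4, 6, 7, 8, 10}


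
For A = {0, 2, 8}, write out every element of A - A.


A - A = {a - a' : a, a' ∈ A}.
Compute a - a' for each ordered pair (a, a'):
a = 0: 0-0=0, 0-2=-2, 0-8=-8
a = 2: 2-0=2, 2-2=0, 2-8=-6
a = 8: 8-0=8, 8-2=6, 8-8=0
Collecting distinct values (and noting 0 appears from a-a):
A - A = {-8, -6, -2, 0, 2, 6, 8}
|A - A| = 7

A - A = {-8, -6, -2, 0, 2, 6, 8}


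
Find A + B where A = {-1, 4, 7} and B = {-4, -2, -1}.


A + B = {a + b : a ∈ A, b ∈ B}.
Enumerate all |A|·|B| = 3·3 = 9 pairs (a, b) and collect distinct sums.
a = -1: -1+-4=-5, -1+-2=-3, -1+-1=-2
a = 4: 4+-4=0, 4+-2=2, 4+-1=3
a = 7: 7+-4=3, 7+-2=5, 7+-1=6
Collecting distinct sums: A + B = {-5, -3, -2, 0, 2, 3, 5, 6}
|A + B| = 8

A + B = {-5, -3, -2, 0, 2, 3, 5, 6}


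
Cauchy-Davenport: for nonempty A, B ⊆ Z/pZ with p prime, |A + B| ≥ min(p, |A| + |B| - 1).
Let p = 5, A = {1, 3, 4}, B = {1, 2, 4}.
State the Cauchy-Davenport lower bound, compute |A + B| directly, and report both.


Cauchy-Davenport: |A + B| ≥ min(p, |A| + |B| - 1) for A, B nonempty in Z/pZ.
|A| = 3, |B| = 3, p = 5.
CD lower bound = min(5, 3 + 3 - 1) = min(5, 5) = 5.
Compute A + B mod 5 directly:
a = 1: 1+1=2, 1+2=3, 1+4=0
a = 3: 3+1=4, 3+2=0, 3+4=2
a = 4: 4+1=0, 4+2=1, 4+4=3
A + B = {0, 1, 2, 3, 4}, so |A + B| = 5.
Verify: 5 ≥ 5? Yes ✓.

CD lower bound = 5, actual |A + B| = 5.


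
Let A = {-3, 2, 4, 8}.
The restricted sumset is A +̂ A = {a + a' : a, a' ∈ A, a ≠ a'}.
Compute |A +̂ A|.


Restricted sumset: A +̂ A = {a + a' : a ∈ A, a' ∈ A, a ≠ a'}.
Equivalently, take A + A and drop any sum 2a that is achievable ONLY as a + a for a ∈ A (i.e. sums representable only with equal summands).
Enumerate pairs (a, a') with a < a' (symmetric, so each unordered pair gives one sum; this covers all a ≠ a'):
  -3 + 2 = -1
  -3 + 4 = 1
  -3 + 8 = 5
  2 + 4 = 6
  2 + 8 = 10
  4 + 8 = 12
Collected distinct sums: {-1, 1, 5, 6, 10, 12}
|A +̂ A| = 6
(Reference bound: |A +̂ A| ≥ 2|A| - 3 for |A| ≥ 2, with |A| = 4 giving ≥ 5.)

|A +̂ A| = 6


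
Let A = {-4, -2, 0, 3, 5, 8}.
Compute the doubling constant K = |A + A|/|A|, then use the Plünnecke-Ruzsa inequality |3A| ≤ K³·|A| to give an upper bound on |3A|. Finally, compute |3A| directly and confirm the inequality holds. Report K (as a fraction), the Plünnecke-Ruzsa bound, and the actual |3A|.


|A| = 6.
Step 1: Compute A + A by enumerating all 36 pairs.
A + A = {-8, -6, -4, -2, -1, 0, 1, 3, 4, 5, 6, 8, 10, 11, 13, 16}, so |A + A| = 16.
Step 2: Doubling constant K = |A + A|/|A| = 16/6 = 16/6 ≈ 2.6667.
Step 3: Plünnecke-Ruzsa gives |3A| ≤ K³·|A| = (2.6667)³ · 6 ≈ 113.7778.
Step 4: Compute 3A = A + A + A directly by enumerating all triples (a,b,c) ∈ A³; |3A| = 30.
Step 5: Check 30 ≤ 113.7778? Yes ✓.

K = 16/6, Plünnecke-Ruzsa bound K³|A| ≈ 113.7778, |3A| = 30, inequality holds.


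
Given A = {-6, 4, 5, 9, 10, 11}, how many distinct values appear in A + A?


A + A = {a + a' : a, a' ∈ A}; |A| = 6.
General bounds: 2|A| - 1 ≤ |A + A| ≤ |A|(|A|+1)/2, i.e. 11 ≤ |A + A| ≤ 21.
Lower bound 2|A|-1 is attained iff A is an arithmetic progression.
Enumerate sums a + a' for a ≤ a' (symmetric, so this suffices):
a = -6: -6+-6=-12, -6+4=-2, -6+5=-1, -6+9=3, -6+10=4, -6+11=5
a = 4: 4+4=8, 4+5=9, 4+9=13, 4+10=14, 4+11=15
a = 5: 5+5=10, 5+9=14, 5+10=15, 5+11=16
a = 9: 9+9=18, 9+10=19, 9+11=20
a = 10: 10+10=20, 10+11=21
a = 11: 11+11=22
Distinct sums: {-12, -2, -1, 3, 4, 5, 8, 9, 10, 13, 14, 15, 16, 18, 19, 20, 21, 22}
|A + A| = 18

|A + A| = 18


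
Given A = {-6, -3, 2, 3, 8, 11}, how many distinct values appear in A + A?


A + A = {a + a' : a, a' ∈ A}; |A| = 6.
General bounds: 2|A| - 1 ≤ |A + A| ≤ |A|(|A|+1)/2, i.e. 11 ≤ |A + A| ≤ 21.
Lower bound 2|A|-1 is attained iff A is an arithmetic progression.
Enumerate sums a + a' for a ≤ a' (symmetric, so this suffices):
a = -6: -6+-6=-12, -6+-3=-9, -6+2=-4, -6+3=-3, -6+8=2, -6+11=5
a = -3: -3+-3=-6, -3+2=-1, -3+3=0, -3+8=5, -3+11=8
a = 2: 2+2=4, 2+3=5, 2+8=10, 2+11=13
a = 3: 3+3=6, 3+8=11, 3+11=14
a = 8: 8+8=16, 8+11=19
a = 11: 11+11=22
Distinct sums: {-12, -9, -6, -4, -3, -1, 0, 2, 4, 5, 6, 8, 10, 11, 13, 14, 16, 19, 22}
|A + A| = 19

|A + A| = 19


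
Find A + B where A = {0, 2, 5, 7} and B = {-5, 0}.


A + B = {a + b : a ∈ A, b ∈ B}.
Enumerate all |A|·|B| = 4·2 = 8 pairs (a, b) and collect distinct sums.
a = 0: 0+-5=-5, 0+0=0
a = 2: 2+-5=-3, 2+0=2
a = 5: 5+-5=0, 5+0=5
a = 7: 7+-5=2, 7+0=7
Collecting distinct sums: A + B = {-5, -3, 0, 2, 5, 7}
|A + B| = 6

A + B = {-5, -3, 0, 2, 5, 7}


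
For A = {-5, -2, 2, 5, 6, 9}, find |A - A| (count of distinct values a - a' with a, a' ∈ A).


A - A = {a - a' : a, a' ∈ A}; |A| = 6.
Bounds: 2|A|-1 ≤ |A - A| ≤ |A|² - |A| + 1, i.e. 11 ≤ |A - A| ≤ 31.
Note: 0 ∈ A - A always (from a - a). The set is symmetric: if d ∈ A - A then -d ∈ A - A.
Enumerate nonzero differences d = a - a' with a > a' (then include -d):
Positive differences: {1, 3, 4, 7, 8, 10, 11, 14}
Full difference set: {0} ∪ (positive diffs) ∪ (negative diffs).
|A - A| = 1 + 2·8 = 17 (matches direct enumeration: 17).

|A - A| = 17


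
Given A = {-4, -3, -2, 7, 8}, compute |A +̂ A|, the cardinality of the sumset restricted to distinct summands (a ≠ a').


Restricted sumset: A +̂ A = {a + a' : a ∈ A, a' ∈ A, a ≠ a'}.
Equivalently, take A + A and drop any sum 2a that is achievable ONLY as a + a for a ∈ A (i.e. sums representable only with equal summands).
Enumerate pairs (a, a') with a < a' (symmetric, so each unordered pair gives one sum; this covers all a ≠ a'):
  -4 + -3 = -7
  -4 + -2 = -6
  -4 + 7 = 3
  -4 + 8 = 4
  -3 + -2 = -5
  -3 + 7 = 4
  -3 + 8 = 5
  -2 + 7 = 5
  -2 + 8 = 6
  7 + 8 = 15
Collected distinct sums: {-7, -6, -5, 3, 4, 5, 6, 15}
|A +̂ A| = 8
(Reference bound: |A +̂ A| ≥ 2|A| - 3 for |A| ≥ 2, with |A| = 5 giving ≥ 7.)

|A +̂ A| = 8


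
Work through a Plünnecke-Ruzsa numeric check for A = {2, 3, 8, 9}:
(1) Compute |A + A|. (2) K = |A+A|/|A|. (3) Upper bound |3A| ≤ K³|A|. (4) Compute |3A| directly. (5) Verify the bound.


|A| = 4.
Step 1: Compute A + A by enumerating all 16 pairs.
A + A = {4, 5, 6, 10, 11, 12, 16, 17, 18}, so |A + A| = 9.
Step 2: Doubling constant K = |A + A|/|A| = 9/4 = 9/4 ≈ 2.2500.
Step 3: Plünnecke-Ruzsa gives |3A| ≤ K³·|A| = (2.2500)³ · 4 ≈ 45.5625.
Step 4: Compute 3A = A + A + A directly by enumerating all triples (a,b,c) ∈ A³; |3A| = 16.
Step 5: Check 16 ≤ 45.5625? Yes ✓.

K = 9/4, Plünnecke-Ruzsa bound K³|A| ≈ 45.5625, |3A| = 16, inequality holds.


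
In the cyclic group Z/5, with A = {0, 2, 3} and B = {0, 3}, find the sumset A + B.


Work in Z/5Z: reduce every sum a + b modulo 5.
Enumerate all 6 pairs:
a = 0: 0+0=0, 0+3=3
a = 2: 2+0=2, 2+3=0
a = 3: 3+0=3, 3+3=1
Distinct residues collected: {0, 1, 2, 3}
|A + B| = 4 (out of 5 total residues).

A + B = {0, 1, 2, 3}


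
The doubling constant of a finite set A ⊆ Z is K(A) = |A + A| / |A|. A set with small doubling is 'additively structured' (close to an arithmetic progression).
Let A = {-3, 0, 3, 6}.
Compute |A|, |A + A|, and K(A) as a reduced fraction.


|A| = 4.
Compute A + A by enumerating all 16 pairs.
A + A = {-6, -3, 0, 3, 6, 9, 12}, so |A + A| = 7.
K = |A + A| / |A| = 7/4 (already in lowest terms) ≈ 1.7500.
Reference: AP of size 4 gives K = 7/4 ≈ 1.7500; a fully generic set of size 4 gives K ≈ 2.5000.

|A| = 4, |A + A| = 7, K = 7/4.


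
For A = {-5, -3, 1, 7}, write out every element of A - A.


A - A = {a - a' : a, a' ∈ A}.
Compute a - a' for each ordered pair (a, a'):
a = -5: -5--5=0, -5--3=-2, -5-1=-6, -5-7=-12
a = -3: -3--5=2, -3--3=0, -3-1=-4, -3-7=-10
a = 1: 1--5=6, 1--3=4, 1-1=0, 1-7=-6
a = 7: 7--5=12, 7--3=10, 7-1=6, 7-7=0
Collecting distinct values (and noting 0 appears from a-a):
A - A = {-12, -10, -6, -4, -2, 0, 2, 4, 6, 10, 12}
|A - A| = 11

A - A = {-12, -10, -6, -4, -2, 0, 2, 4, 6, 10, 12}


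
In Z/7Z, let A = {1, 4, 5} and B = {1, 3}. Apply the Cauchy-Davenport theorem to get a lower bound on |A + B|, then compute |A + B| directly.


Cauchy-Davenport: |A + B| ≥ min(p, |A| + |B| - 1) for A, B nonempty in Z/pZ.
|A| = 3, |B| = 2, p = 7.
CD lower bound = min(7, 3 + 2 - 1) = min(7, 4) = 4.
Compute A + B mod 7 directly:
a = 1: 1+1=2, 1+3=4
a = 4: 4+1=5, 4+3=0
a = 5: 5+1=6, 5+3=1
A + B = {0, 1, 2, 4, 5, 6}, so |A + B| = 6.
Verify: 6 ≥ 4? Yes ✓.

CD lower bound = 4, actual |A + B| = 6.


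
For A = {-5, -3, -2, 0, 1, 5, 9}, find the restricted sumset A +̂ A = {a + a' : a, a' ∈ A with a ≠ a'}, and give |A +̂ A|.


Restricted sumset: A +̂ A = {a + a' : a ∈ A, a' ∈ A, a ≠ a'}.
Equivalently, take A + A and drop any sum 2a that is achievable ONLY as a + a for a ∈ A (i.e. sums representable only with equal summands).
Enumerate pairs (a, a') with a < a' (symmetric, so each unordered pair gives one sum; this covers all a ≠ a'):
  -5 + -3 = -8
  -5 + -2 = -7
  -5 + 0 = -5
  -5 + 1 = -4
  -5 + 5 = 0
  -5 + 9 = 4
  -3 + -2 = -5
  -3 + 0 = -3
  -3 + 1 = -2
  -3 + 5 = 2
  -3 + 9 = 6
  -2 + 0 = -2
  -2 + 1 = -1
  -2 + 5 = 3
  -2 + 9 = 7
  0 + 1 = 1
  0 + 5 = 5
  0 + 9 = 9
  1 + 5 = 6
  1 + 9 = 10
  5 + 9 = 14
Collected distinct sums: {-8, -7, -5, -4, -3, -2, -1, 0, 1, 2, 3, 4, 5, 6, 7, 9, 10, 14}
|A +̂ A| = 18
(Reference bound: |A +̂ A| ≥ 2|A| - 3 for |A| ≥ 2, with |A| = 7 giving ≥ 11.)

|A +̂ A| = 18


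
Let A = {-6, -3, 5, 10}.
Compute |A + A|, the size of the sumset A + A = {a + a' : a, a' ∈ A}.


A + A = {a + a' : a, a' ∈ A}; |A| = 4.
General bounds: 2|A| - 1 ≤ |A + A| ≤ |A|(|A|+1)/2, i.e. 7 ≤ |A + A| ≤ 10.
Lower bound 2|A|-1 is attained iff A is an arithmetic progression.
Enumerate sums a + a' for a ≤ a' (symmetric, so this suffices):
a = -6: -6+-6=-12, -6+-3=-9, -6+5=-1, -6+10=4
a = -3: -3+-3=-6, -3+5=2, -3+10=7
a = 5: 5+5=10, 5+10=15
a = 10: 10+10=20
Distinct sums: {-12, -9, -6, -1, 2, 4, 7, 10, 15, 20}
|A + A| = 10

|A + A| = 10


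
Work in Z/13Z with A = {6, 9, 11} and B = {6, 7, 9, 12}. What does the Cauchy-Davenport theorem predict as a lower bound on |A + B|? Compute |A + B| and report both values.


Cauchy-Davenport: |A + B| ≥ min(p, |A| + |B| - 1) for A, B nonempty in Z/pZ.
|A| = 3, |B| = 4, p = 13.
CD lower bound = min(13, 3 + 4 - 1) = min(13, 6) = 6.
Compute A + B mod 13 directly:
a = 6: 6+6=12, 6+7=0, 6+9=2, 6+12=5
a = 9: 9+6=2, 9+7=3, 9+9=5, 9+12=8
a = 11: 11+6=4, 11+7=5, 11+9=7, 11+12=10
A + B = {0, 2, 3, 4, 5, 7, 8, 10, 12}, so |A + B| = 9.
Verify: 9 ≥ 6? Yes ✓.

CD lower bound = 6, actual |A + B| = 9.


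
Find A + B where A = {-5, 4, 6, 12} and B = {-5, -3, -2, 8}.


A + B = {a + b : a ∈ A, b ∈ B}.
Enumerate all |A|·|B| = 4·4 = 16 pairs (a, b) and collect distinct sums.
a = -5: -5+-5=-10, -5+-3=-8, -5+-2=-7, -5+8=3
a = 4: 4+-5=-1, 4+-3=1, 4+-2=2, 4+8=12
a = 6: 6+-5=1, 6+-3=3, 6+-2=4, 6+8=14
a = 12: 12+-5=7, 12+-3=9, 12+-2=10, 12+8=20
Collecting distinct sums: A + B = {-10, -8, -7, -1, 1, 2, 3, 4, 7, 9, 10, 12, 14, 20}
|A + B| = 14

A + B = {-10, -8, -7, -1, 1, 2, 3, 4, 7, 9, 10, 12, 14, 20}


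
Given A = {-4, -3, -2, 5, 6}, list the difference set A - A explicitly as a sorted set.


A - A = {a - a' : a, a' ∈ A}.
Compute a - a' for each ordered pair (a, a'):
a = -4: -4--4=0, -4--3=-1, -4--2=-2, -4-5=-9, -4-6=-10
a = -3: -3--4=1, -3--3=0, -3--2=-1, -3-5=-8, -3-6=-9
a = -2: -2--4=2, -2--3=1, -2--2=0, -2-5=-7, -2-6=-8
a = 5: 5--4=9, 5--3=8, 5--2=7, 5-5=0, 5-6=-1
a = 6: 6--4=10, 6--3=9, 6--2=8, 6-5=1, 6-6=0
Collecting distinct values (and noting 0 appears from a-a):
A - A = {-10, -9, -8, -7, -2, -1, 0, 1, 2, 7, 8, 9, 10}
|A - A| = 13

A - A = {-10, -9, -8, -7, -2, -1, 0, 1, 2, 7, 8, 9, 10}


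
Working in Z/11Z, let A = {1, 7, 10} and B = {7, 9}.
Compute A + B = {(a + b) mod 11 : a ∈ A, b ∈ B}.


Work in Z/11Z: reduce every sum a + b modulo 11.
Enumerate all 6 pairs:
a = 1: 1+7=8, 1+9=10
a = 7: 7+7=3, 7+9=5
a = 10: 10+7=6, 10+9=8
Distinct residues collected: {3, 5, 6, 8, 10}
|A + B| = 5 (out of 11 total residues).

A + B = {3, 5, 6, 8, 10}


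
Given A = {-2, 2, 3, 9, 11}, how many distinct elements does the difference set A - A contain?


A - A = {a - a' : a, a' ∈ A}; |A| = 5.
Bounds: 2|A|-1 ≤ |A - A| ≤ |A|² - |A| + 1, i.e. 9 ≤ |A - A| ≤ 21.
Note: 0 ∈ A - A always (from a - a). The set is symmetric: if d ∈ A - A then -d ∈ A - A.
Enumerate nonzero differences d = a - a' with a > a' (then include -d):
Positive differences: {1, 2, 4, 5, 6, 7, 8, 9, 11, 13}
Full difference set: {0} ∪ (positive diffs) ∪ (negative diffs).
|A - A| = 1 + 2·10 = 21 (matches direct enumeration: 21).

|A - A| = 21


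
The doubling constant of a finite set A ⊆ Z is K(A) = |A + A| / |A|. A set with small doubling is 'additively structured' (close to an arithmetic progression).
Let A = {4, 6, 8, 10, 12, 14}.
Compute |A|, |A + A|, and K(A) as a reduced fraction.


|A| = 6.
Compute A + A by enumerating all 36 pairs.
A + A = {8, 10, 12, 14, 16, 18, 20, 22, 24, 26, 28}, so |A + A| = 11.
K = |A + A| / |A| = 11/6 (already in lowest terms) ≈ 1.8333.
Reference: AP of size 6 gives K = 11/6 ≈ 1.8333; a fully generic set of size 6 gives K ≈ 3.5000.

|A| = 6, |A + A| = 11, K = 11/6.
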